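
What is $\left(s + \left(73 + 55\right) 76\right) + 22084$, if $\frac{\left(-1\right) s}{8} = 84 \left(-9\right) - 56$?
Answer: $38308$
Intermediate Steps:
$s = 6496$ ($s = - 8 \left(84 \left(-9\right) - 56\right) = - 8 \left(-756 - 56\right) = \left(-8\right) \left(-812\right) = 6496$)
$\left(s + \left(73 + 55\right) 76\right) + 22084 = \left(6496 + \left(73 + 55\right) 76\right) + 22084 = \left(6496 + 128 \cdot 76\right) + 22084 = \left(6496 + 9728\right) + 22084 = 16224 + 22084 = 38308$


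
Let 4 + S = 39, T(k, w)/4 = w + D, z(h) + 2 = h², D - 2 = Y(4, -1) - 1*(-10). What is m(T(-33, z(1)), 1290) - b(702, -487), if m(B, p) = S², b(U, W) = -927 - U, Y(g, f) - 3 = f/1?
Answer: 2854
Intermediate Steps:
Y(g, f) = 3 + f (Y(g, f) = 3 + f/1 = 3 + f*1 = 3 + f)
D = 14 (D = 2 + ((3 - 1) - 1*(-10)) = 2 + (2 + 10) = 2 + 12 = 14)
z(h) = -2 + h²
T(k, w) = 56 + 4*w (T(k, w) = 4*(w + 14) = 4*(14 + w) = 56 + 4*w)
S = 35 (S = -4 + 39 = 35)
m(B, p) = 1225 (m(B, p) = 35² = 1225)
m(T(-33, z(1)), 1290) - b(702, -487) = 1225 - (-927 - 1*702) = 1225 - (-927 - 702) = 1225 - 1*(-1629) = 1225 + 1629 = 2854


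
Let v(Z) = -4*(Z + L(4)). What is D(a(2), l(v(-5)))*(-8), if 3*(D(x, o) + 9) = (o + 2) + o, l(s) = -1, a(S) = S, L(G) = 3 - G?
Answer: 72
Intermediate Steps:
v(Z) = 4 - 4*Z (v(Z) = -4*(Z + (3 - 1*4)) = -4*(Z + (3 - 4)) = -4*(Z - 1) = -4*(-1 + Z) = 4 - 4*Z)
D(x, o) = -25/3 + 2*o/3 (D(x, o) = -9 + ((o + 2) + o)/3 = -9 + ((2 + o) + o)/3 = -9 + (2 + 2*o)/3 = -9 + (2/3 + 2*o/3) = -25/3 + 2*o/3)
D(a(2), l(v(-5)))*(-8) = (-25/3 + (2/3)*(-1))*(-8) = (-25/3 - 2/3)*(-8) = -9*(-8) = 72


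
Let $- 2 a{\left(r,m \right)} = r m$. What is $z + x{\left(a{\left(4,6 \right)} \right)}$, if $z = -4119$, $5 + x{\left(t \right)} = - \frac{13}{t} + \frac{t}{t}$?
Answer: $- \frac{49463}{12} \approx -4121.9$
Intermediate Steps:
$a{\left(r,m \right)} = - \frac{m r}{2}$ ($a{\left(r,m \right)} = - \frac{r m}{2} = - \frac{m r}{2}$)
$x{\left(t \right)} = -4 - \frac{13}{t}$ ($x{\left(t \right)} = -5 - \left(\frac{13}{t} - \frac{t}{t}\right) = -5 + \left(- \frac{13}{t} + 1\right) = -5 + \left(1 - \frac{13}{t}\right) = -4 - \frac{13}{t}$)
$z + x{\left(a{\left(4,6 \right)} \right)} = -4119 - \left(4 + \frac{13}{\left(- \frac{1}{2}\right) 6 \cdot 4}\right) = -4119 - \left(4 + \frac{13}{-12}\right) = -4119 - \frac{35}{12} = - \frac{49463}{12}$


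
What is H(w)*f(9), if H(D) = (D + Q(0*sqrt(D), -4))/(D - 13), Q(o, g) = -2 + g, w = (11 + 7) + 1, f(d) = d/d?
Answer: 13/6 ≈ 2.1667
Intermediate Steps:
f(d) = 1
w = 19 (w = 18 + 1 = 19)
H(D) = (-6 + D)/(-13 + D) (H(D) = (D + (-2 - 4))/(D - 13) = (D - 6)/(-13 + D) = (-6 + D)/(-13 + D))
H(w)*f(9) = ((-6 + 19)/(-13 + 19))*1 = (13/6)*1 = 13/6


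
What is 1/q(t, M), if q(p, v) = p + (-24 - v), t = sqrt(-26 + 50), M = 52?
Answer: -19/1438 - sqrt(6)/2876 ≈ -0.014064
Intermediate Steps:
t = 2*sqrt(6) (t = sqrt(24) = 2*sqrt(6) ≈ 4.8990)
q(p, v) = -24 + p - v
1/q(t, M) = 1/(-24 + 2*sqrt(6) - 1*52) = 1/(-24 + 2*sqrt(6) - 52) = 1/(-76 + 2*sqrt(6))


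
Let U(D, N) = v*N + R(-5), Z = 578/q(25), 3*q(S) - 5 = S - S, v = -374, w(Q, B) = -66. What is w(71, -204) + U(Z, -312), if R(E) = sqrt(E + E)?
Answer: 116622 + I*sqrt(10) ≈ 1.1662e+5 + 3.1623*I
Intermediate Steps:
R(E) = sqrt(2)*sqrt(E) (R(E) = sqrt(2*E) = sqrt(2)*sqrt(E))
q(S) = 5/3 (q(S) = 5/3 + (S - S)/3 = 5/3 + (1/3)*0 = 5/3 + 0 = 5/3)
Z = 1734/5 (Z = 578/(5/3) = 578*(3/5) = 1734/5 ≈ 346.80)
U(D, N) = -374*N + I*sqrt(10) (U(D, N) = -374*N + sqrt(2)*sqrt(-5) = -374*N + sqrt(2)*(I*sqrt(5)) = -374*N + I*sqrt(10))
w(71, -204) + U(Z, -312) = -66 + (-374*(-312) + I*sqrt(10)) = -66 + (116688 + I*sqrt(10)) = 116622 + I*sqrt(10)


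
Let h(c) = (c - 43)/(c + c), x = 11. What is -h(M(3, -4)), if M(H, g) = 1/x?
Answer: 236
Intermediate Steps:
M(H, g) = 1/11
h(c) = (-43 + c)/(2*c) (h(c) = (-43 + c)/((2*c)) = (-43 + c)*(1/(2*c)) = (-43 + c)/(2*c))
-h(M(3, -4)) = -(-43 + 1/11)/(2*1/11) = -11*(-472)/(2*11) = -1*(-236) = 236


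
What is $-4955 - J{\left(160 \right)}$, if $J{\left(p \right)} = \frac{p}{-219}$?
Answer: $- \frac{1084985}{219} \approx -4954.3$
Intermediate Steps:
$J{\left(p \right)} = - \frac{p}{219}$ ($J{\left(p \right)} = p \left(- \frac{1}{219}\right) = - \frac{p}{219}$)
$-4955 - J{\left(160 \right)} = -4955 - \left(- \frac{1}{219}\right) 160 = -4955 - - \frac{160}{219} = -4955 + \frac{160}{219} = - \frac{1084985}{219}$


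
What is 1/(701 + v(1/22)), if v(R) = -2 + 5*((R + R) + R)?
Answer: 22/15393 ≈ 0.0014292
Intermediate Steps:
v(R) = -2 + 15*R (v(R) = -2 + 5*(2*R + R) = -2 + 5*(3*R) = -2 + 15*R)
1/(701 + v(1/22)) = 1/(701 + (-2 + 15/22)) = 1/(701 - 29/22) = 1/(15393/22) = 22/15393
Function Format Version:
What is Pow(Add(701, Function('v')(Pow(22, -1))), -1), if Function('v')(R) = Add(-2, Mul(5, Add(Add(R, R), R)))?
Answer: Rational(22, 15393) ≈ 0.0014292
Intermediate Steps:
Function('v')(R) = Add(-2, Mul(15, R)) (Function('v')(R) = Add(-2, Mul(5, Add(Mul(2, R), R))) = Add(-2, Mul(5, Mul(3, R))) = Add(-2, Mul(15, R)))
Pow(Add(701, Function('v')(Pow(22, -1))), -1) = Pow(Add(701, Add(-2, Mul(15, Pow(22, -1)))), -1) = Pow(Add(701, Add(-2, Mul(15, Rational(1, 22)))), -1) = Pow(Add(701, Add(-2, Rational(15, 22))), -1) = Pow(Add(701, Rational(-29, 22)), -1) = Pow(Rational(15393, 22), -1) = Rational(22, 15393)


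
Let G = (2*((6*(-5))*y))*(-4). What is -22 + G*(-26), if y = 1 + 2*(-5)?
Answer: 56138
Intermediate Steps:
y = -9 (y = 1 - 10 = -9)
G = -2160 (G = (2*((6*(-5))*(-9)))*(-4) = (2*(-30*(-9)))*(-4) = (2*270)*(-4) = 540*(-4) = -2160)
-22 + G*(-26) = -22 - 2160*(-26) = -22 + 56160 = 56138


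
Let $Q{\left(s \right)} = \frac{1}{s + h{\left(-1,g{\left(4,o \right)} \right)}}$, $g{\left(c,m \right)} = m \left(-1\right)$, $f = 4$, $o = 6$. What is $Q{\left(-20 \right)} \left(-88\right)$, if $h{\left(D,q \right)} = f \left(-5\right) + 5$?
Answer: $\frac{88}{35} \approx 2.5143$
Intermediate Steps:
$g{\left(c,m \right)} = - m$
$h{\left(D,q \right)} = -15$ ($h{\left(D,q \right)} = 4 \left(-5\right) + 5 = -20 + 5 = -15$)
$Q{\left(s \right)} = \frac{1}{-15 + s}$ ($Q{\left(s \right)} = \frac{1}{s - 15} = \frac{1}{-15 + s}$)
$Q{\left(-20 \right)} \left(-88\right) = \frac{1}{-15 - 20} \left(-88\right) = \frac{1}{-35} \left(-88\right) = \left(- \frac{1}{35}\right) \left(-88\right) = \frac{88}{35}$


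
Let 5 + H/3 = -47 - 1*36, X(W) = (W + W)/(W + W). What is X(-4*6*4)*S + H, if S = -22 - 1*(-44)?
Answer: -242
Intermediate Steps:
X(W) = 1 (X(W) = (2*W)/((2*W)) = (2*W)*(1/(2*W)) = 1)
H = -264 (H = -15 + 3*(-47 - 1*36) = -15 + 3*(-47 - 36) = -15 + 3*(-83) = -15 - 249 = -264)
S = 22 (S = -22 + 44 = 22)
X(-4*6*4)*S + H = 1*22 - 264 = 22 - 264 = -242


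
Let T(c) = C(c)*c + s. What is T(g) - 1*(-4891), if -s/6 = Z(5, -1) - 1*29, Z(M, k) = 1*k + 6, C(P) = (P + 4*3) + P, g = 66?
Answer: 14539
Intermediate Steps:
C(P) = 12 + 2*P (C(P) = (P + 12) + P = (12 + P) + P = 12 + 2*P)
Z(M, k) = 6 + k (Z(M, k) = k + 6 = 6 + k)
s = 144 (s = -6*((6 - 1) - 1*29) = -6*(5 - 29) = -6*(-24) = 144)
T(c) = 144 + c*(12 + 2*c) (T(c) = (12 + 2*c)*c + 144 = c*(12 + 2*c) + 144 = 144 + c*(12 + 2*c))
T(g) - 1*(-4891) = (144 + 2*66*(6 + 66)) - 1*(-4891) = (144 + 2*66*72) + 4891 = (144 + 9504) + 4891 = 9648 + 4891 = 14539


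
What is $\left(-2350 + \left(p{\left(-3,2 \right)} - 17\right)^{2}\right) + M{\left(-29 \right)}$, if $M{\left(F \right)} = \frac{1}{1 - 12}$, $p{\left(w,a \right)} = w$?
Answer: $- \frac{21451}{11} \approx -1950.1$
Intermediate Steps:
$M{\left(F \right)} = - \frac{1}{11}$ ($M{\left(F \right)} = \frac{1}{1 - 12} = \frac{1}{-11} = - \frac{1}{11}$)
$\left(-2350 + \left(p{\left(-3,2 \right)} - 17\right)^{2}\right) + M{\left(-29 \right)} = \left(-2350 + \left(-3 - 17\right)^{2}\right) - \frac{1}{11} = \left(-2350 + \left(-20\right)^{2}\right) - \frac{1}{11} = \left(-2350 + 400\right) - \frac{1}{11} = -1950 - \frac{1}{11} = - \frac{21451}{11}$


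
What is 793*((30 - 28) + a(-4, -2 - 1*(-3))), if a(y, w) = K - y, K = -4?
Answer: 1586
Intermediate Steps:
a(y, w) = -4 - y
793*((30 - 28) + a(-4, -2 - 1*(-3))) = 793*((30 - 28) + (-4 - 1*(-4))) = 793*(2 + (-4 + 4)) = 793*(2 + 0) = 793*2 = 1586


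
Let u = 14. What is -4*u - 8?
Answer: -64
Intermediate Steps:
-4*u - 8 = -4*14 - 8 = -56 - 8 = -64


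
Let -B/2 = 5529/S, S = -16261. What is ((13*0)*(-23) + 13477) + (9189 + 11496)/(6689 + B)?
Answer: 1466376372884/108780887 ≈ 13480.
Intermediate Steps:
B = 11058/16261 (B = -11058/(-16261) = -11058*(-1)/16261 = -2*(-5529/16261) = 11058/16261 ≈ 0.68003)
((13*0)*(-23) + 13477) + (9189 + 11496)/(6689 + B) = ((13*0)*(-23) + 13477) + (9189 + 11496)/(6689 + 11058/16261) = (0*(-23) + 13477) + 20685/(108780887/16261) = (0 + 13477) + 20685*(16261/108780887) = 13477 + 336358785/108780887 = 1466376372884/108780887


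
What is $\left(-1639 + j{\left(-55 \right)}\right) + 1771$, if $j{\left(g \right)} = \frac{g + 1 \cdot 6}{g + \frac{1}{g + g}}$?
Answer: $\frac{804122}{6051} \approx 132.89$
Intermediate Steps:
$j{\left(g \right)} = \frac{6 + g}{g + \frac{1}{2 g}}$ ($j{\left(g \right)} = \frac{g + 6}{g + \frac{1}{2 g}} = \frac{6 + g}{g + \frac{1}{2 g}}$)
$\left(-1639 + j{\left(-55 \right)}\right) + 1771 = \left(-1639 + 2 \left(-55\right) \frac{1}{1 + 2 \left(-55\right)^{2}} \left(6 - 55\right)\right) + 1771 = \left(-1639 + 2 \left(-55\right) \frac{1}{1 + 2 \cdot 3025} \left(-49\right)\right) + 1771 = \left(-1639 + 2 \left(-55\right) \frac{1}{1 + 6050} \left(-49\right)\right) + 1771 = \left(-1639 + 2 \left(-55\right) \frac{1}{6051} \left(-49\right)\right) + 1771 = \left(-1639 + \frac{5390}{6051}\right) + 1771 = - \frac{9912199}{6051} + 1771 = \frac{804122}{6051}$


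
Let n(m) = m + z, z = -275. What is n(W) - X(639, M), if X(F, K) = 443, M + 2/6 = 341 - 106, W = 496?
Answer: -222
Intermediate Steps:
M = 704/3 (M = -⅓ + (341 - 106) = -⅓ + 235 = 704/3 ≈ 234.67)
n(m) = -275 + m (n(m) = m - 275 = -275 + m)
n(W) - X(639, M) = (-275 + 496) - 1*443 = 221 - 443 = -222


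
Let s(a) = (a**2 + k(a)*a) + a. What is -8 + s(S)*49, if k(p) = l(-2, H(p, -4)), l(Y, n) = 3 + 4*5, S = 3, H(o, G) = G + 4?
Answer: 3961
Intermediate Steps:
H(o, G) = 4 + G
l(Y, n) = 23 (l(Y, n) = 3 + 20 = 23)
k(p) = 23
s(a) = a**2 + 24*a (s(a) = (a**2 + 23*a) + a = a**2 + 24*a)
-8 + s(S)*49 = -8 + (3*(24 + 3))*49 = -8 + (3*27)*49 = -8 + 81*49 = -8 + 3969 = 3961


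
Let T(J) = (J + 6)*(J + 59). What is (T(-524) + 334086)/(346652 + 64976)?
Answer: 143739/102907 ≈ 1.3968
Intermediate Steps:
T(J) = (6 + J)*(59 + J)
(T(-524) + 334086)/(346652 + 64976) = ((354 + (-524)² + 65*(-524)) + 334086)/(346652 + 64976) = ((354 + 274576 - 34060) + 334086)/411628 = (240870 + 334086)*(1/411628) = 574956*(1/411628) = 143739/102907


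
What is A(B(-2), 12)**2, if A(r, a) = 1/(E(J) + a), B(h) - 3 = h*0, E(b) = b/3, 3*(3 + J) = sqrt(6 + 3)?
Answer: 9/1156 ≈ 0.0077855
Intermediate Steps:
J = -2 (J = -3 + sqrt(6 + 3)/3 = -3 + sqrt(9)/3 = -3 + (1/3)*3 = -3 + 1 = -2)
E(b) = b/3 (E(b) = b*(1/3) = b/3)
B(h) = 3 (B(h) = 3 + h*0 = 3 + 0 = 3)
A(r, a) = 1/(-2/3 + a) (A(r, a) = 1/((1/3)*(-2) + a) = 1/(-2/3 + a))
A(B(-2), 12)**2 = (3/(-2 + 3*12))**2 = (3/(-2 + 36))**2 = (3/34)**2 = 9/1156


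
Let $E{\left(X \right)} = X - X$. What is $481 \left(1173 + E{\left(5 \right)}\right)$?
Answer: $564213$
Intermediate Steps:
$E{\left(X \right)} = 0$
$481 \left(1173 + E{\left(5 \right)}\right) = 481 \left(1173 + 0\right) = 481 \cdot 1173 = 564213$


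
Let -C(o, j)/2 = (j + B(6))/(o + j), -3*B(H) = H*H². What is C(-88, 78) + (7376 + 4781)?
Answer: 60791/5 ≈ 12158.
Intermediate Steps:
B(H) = -H³/3 (B(H) = -H*H²/3 = -H³/3)
C(o, j) = -2*(-72 + j)/(j + o) (C(o, j) = -2*(j - ⅓*6³)/(o + j) = -2*(j - ⅓*216)/(j + o) = -2*(j - 72)/(j + o) = -2*(-72 + j)/(j + o))
C(-88, 78) + (7376 + 4781) = 2*(72 - 1*78)/(78 - 88) + (7376 + 4781) = 2*(72 - 78)/(-10) + 12157 = 2*(-⅒)*(-6) + 12157 = 6/5 + 12157 = 60791/5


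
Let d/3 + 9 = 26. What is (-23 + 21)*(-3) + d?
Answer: 57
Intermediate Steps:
d = 51 (d = -27 + 3*26 = -27 + 78 = 51)
(-23 + 21)*(-3) + d = (-23 + 21)*(-3) + 51 = -2*(-3) + 51 = 6 + 51 = 57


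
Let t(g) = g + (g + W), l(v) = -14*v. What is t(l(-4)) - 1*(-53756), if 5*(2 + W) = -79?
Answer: 269251/5 ≈ 53850.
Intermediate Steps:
W = -89/5 (W = -2 + (⅕)*(-79) = -2 - 79/5 = -89/5 ≈ -17.800)
t(g) = -89/5 + 2*g (t(g) = g + (g - 89/5) = g + (-89/5 + g) = -89/5 + 2*g)
t(l(-4)) - 1*(-53756) = (-89/5 + 2*(-14*(-4))) - 1*(-53756) = (-89/5 + 2*56) + 53756 = (-89/5 + 112) + 53756 = 471/5 + 53756 = 269251/5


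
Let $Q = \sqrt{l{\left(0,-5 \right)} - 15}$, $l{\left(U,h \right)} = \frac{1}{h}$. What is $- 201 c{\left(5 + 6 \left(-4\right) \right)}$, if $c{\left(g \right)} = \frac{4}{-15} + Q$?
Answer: $\frac{268}{5} - \frac{402 i \sqrt{95}}{5} \approx 53.6 - 783.64 i$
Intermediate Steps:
$Q = \frac{2 i \sqrt{95}}{5}$ ($Q = \sqrt{\frac{1}{-5} - 15} = \sqrt{- \frac{1}{5} - 15} = \sqrt{- \frac{76}{5}} = \frac{2 i \sqrt{95}}{5} \approx 3.8987 i$)
$c{\left(g \right)} = - \frac{4}{15} + \frac{2 i \sqrt{95}}{5}$ ($c{\left(g \right)} = \frac{4}{-15} + \frac{2 i \sqrt{95}}{5} = 4 \left(- \frac{1}{15}\right) + \frac{2 i \sqrt{95}}{5} = - \frac{4}{15} + \frac{2 i \sqrt{95}}{5}$)
$- 201 c{\left(5 + 6 \left(-4\right) \right)} = - 201 \left(- \frac{4}{15} + \frac{2 i \sqrt{95}}{5}\right) = \frac{268}{5} - \frac{402 i \sqrt{95}}{5}$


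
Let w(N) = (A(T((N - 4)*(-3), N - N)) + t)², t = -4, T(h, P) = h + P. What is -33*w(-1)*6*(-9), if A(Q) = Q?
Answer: 215622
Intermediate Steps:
T(h, P) = P + h
w(N) = (8 - 3*N)² (w(N) = (((N - N) + (N - 4)*(-3)) - 4)² = ((0 + (-4 + N)*(-3)) - 4)² = ((0 + (12 - 3*N)) - 4)² = ((12 - 3*N) - 4)² = (8 - 3*N)²)
-33*w(-1)*6*(-9) = -33*(-8 + 3*(-1))²*6*(-9) = -33*(-8 - 3)²*6*(-9) = -33*(-11)²*6*(-9) = -33*121*6*(-9) = -23958*(-9) = -33*(-6534) = 215622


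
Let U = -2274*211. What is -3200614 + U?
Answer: -3680428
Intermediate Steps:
U = -479814
-3200614 + U = -3200614 - 479814 = -3680428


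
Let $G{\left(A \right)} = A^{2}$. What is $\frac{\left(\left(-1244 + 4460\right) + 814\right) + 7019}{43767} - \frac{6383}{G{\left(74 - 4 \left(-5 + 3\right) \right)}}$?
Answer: $- \frac{68357095}{98096436} \approx -0.69684$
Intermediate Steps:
$\frac{\left(\left(-1244 + 4460\right) + 814\right) + 7019}{43767} - \frac{6383}{G{\left(74 - 4 \left(-5 + 3\right) \right)}} = \frac{\left(\left(-1244 + 4460\right) + 814\right) + 7019}{43767} - \frac{6383}{\left(74 - 4 \left(-5 + 3\right)\right)^{2}} = \left(\left(3216 + 814\right) + 7019\right) \frac{1}{43767} - \frac{6383}{\left(74 - -8\right)^{2}} = \left(4030 + 7019\right) \frac{1}{43767} - \frac{6383}{\left(74 + 8\right)^{2}} = 11049 \cdot \frac{1}{43767} - \frac{6383}{82^{2}} = \frac{3683}{14589} - \frac{6383}{6724} = - \frac{68357095}{98096436}$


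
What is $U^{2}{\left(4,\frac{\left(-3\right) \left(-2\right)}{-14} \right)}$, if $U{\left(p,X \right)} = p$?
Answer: $16$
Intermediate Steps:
$U^{2}{\left(4,\frac{\left(-3\right) \left(-2\right)}{-14} \right)} = 4^{2} = 16$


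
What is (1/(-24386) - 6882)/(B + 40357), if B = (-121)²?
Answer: -167824453/1341181228 ≈ -0.12513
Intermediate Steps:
B = 14641
(1/(-24386) - 6882)/(B + 40357) = (1/(-24386) - 6882)/(14641 + 40357) = (-1/24386 - 6882)/54998 = -167824453/24386*1/54998 = -167824453/1341181228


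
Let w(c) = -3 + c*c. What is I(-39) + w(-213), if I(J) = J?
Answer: 45327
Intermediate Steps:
w(c) = -3 + c²
I(-39) + w(-213) = -39 + (-3 + (-213)²) = -39 + (-3 + 45369) = -39 + 45366 = 45327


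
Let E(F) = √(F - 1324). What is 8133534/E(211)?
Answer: -2711178*I*√1113/371 ≈ -2.438e+5*I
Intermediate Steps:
E(F) = √(-1324 + F)
8133534/E(211) = 8133534/(√(-1324 + 211)) = 8133534/(√(-1113)) = 8133534/((I*√1113)) = 8133534*(-I*√1113/1113) = -2711178*I*√1113/371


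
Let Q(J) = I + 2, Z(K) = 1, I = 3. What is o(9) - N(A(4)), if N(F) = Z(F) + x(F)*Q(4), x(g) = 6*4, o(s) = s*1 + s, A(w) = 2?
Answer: -103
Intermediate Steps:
Q(J) = 5 (Q(J) = 3 + 2 = 5)
o(s) = 2*s (o(s) = s + s = 2*s)
x(g) = 24
N(F) = 121 (N(F) = 1 + 24*5 = 1 + 120 = 121)
o(9) - N(A(4)) = 2*9 - 1*121 = 18 - 121 = -103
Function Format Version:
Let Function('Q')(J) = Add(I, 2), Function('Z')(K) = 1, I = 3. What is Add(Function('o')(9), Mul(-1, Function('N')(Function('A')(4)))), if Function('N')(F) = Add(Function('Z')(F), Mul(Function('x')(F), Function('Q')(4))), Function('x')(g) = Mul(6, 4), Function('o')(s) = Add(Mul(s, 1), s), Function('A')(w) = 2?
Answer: -103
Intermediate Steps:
Function('Q')(J) = 5 (Function('Q')(J) = Add(3, 2) = 5)
Function('o')(s) = Mul(2, s) (Function('o')(s) = Add(s, s) = Mul(2, s))
Function('x')(g) = 24
Function('N')(F) = 121 (Function('N')(F) = Add(1, Mul(24, 5)) = Add(1, 120) = 121)
Add(Function('o')(9), Mul(-1, Function('N')(Function('A')(4)))) = Add(Mul(2, 9), Mul(-1, 121)) = Add(18, -121) = -103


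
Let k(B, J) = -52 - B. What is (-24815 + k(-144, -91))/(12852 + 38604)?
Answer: -123/256 ≈ -0.48047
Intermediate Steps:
(-24815 + k(-144, -91))/(12852 + 38604) = (-24815 + (-52 - 1*(-144)))/(12852 + 38604) = (-24815 + (-52 + 144))/51456 = (-24815 + 92)*(1/51456) = -24723*1/51456 = -123/256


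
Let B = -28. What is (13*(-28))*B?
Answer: 10192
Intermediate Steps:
(13*(-28))*B = (13*(-28))*(-28) = -364*(-28) = 10192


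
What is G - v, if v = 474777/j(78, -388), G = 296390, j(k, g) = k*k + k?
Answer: 608626801/2054 ≈ 2.9631e+5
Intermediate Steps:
j(k, g) = k + k² (j(k, g) = k² + k = k + k²)
v = 158259/2054 (v = 474777/((78*(1 + 78))) = 474777/((78*79)) = 474777/6162 = 474777*(1/6162) = 158259/2054 ≈ 77.049)
G - v = 296390 - 1*158259/2054 = 296390 - 158259/2054 = 608626801/2054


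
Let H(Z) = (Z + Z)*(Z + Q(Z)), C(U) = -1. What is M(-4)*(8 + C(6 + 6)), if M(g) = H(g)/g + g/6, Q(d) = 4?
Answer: -14/3 ≈ -4.6667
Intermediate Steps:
H(Z) = 2*Z*(4 + Z) (H(Z) = (Z + Z)*(Z + 4) = (2*Z)*(4 + Z) = 2*Z*(4 + Z))
M(g) = 8 + 13*g/6 (M(g) = (2*g*(4 + g))/g + g/6 = (8 + 2*g) + g*(⅙) = (8 + 2*g) + g/6 = 8 + 13*g/6)
M(-4)*(8 + C(6 + 6)) = (8 + (13/6)*(-4))*(8 - 1) = (8 - 26/3)*7 = -⅔*7 = -14/3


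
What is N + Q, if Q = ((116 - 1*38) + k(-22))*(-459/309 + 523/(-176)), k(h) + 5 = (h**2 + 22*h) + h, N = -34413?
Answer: -627959511/18128 ≈ -34640.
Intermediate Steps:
k(h) = -5 + h**2 + 23*h (k(h) = -5 + ((h**2 + 22*h) + h) = -5 + (h**2 + 23*h) = -5 + h**2 + 23*h)
Q = -4120647/18128 (Q = ((116 - 1*38) + (-5 + (-22)**2 + 23*(-22)))*(-459/309 + 523/(-176)) = ((116 - 38) + (-5 + 484 - 506))*(-459*1/309 + 523*(-1/176)) = (78 - 27)*(-153/103 - 523/176) = 51*(-80797/18128) = -4120647/18128 ≈ -227.31)
N + Q = -34413 - 4120647/18128 = -627959511/18128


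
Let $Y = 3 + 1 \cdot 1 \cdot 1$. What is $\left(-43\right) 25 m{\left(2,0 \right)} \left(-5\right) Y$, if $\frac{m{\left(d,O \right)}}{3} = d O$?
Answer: $0$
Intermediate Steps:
$Y = 4$ ($Y = 3 + 1 \cdot 1 = 3 + 1 = 4$)
$m{\left(d,O \right)} = 3 O d$ ($m{\left(d,O \right)} = 3 d O = 3 O d$)
$\left(-43\right) 25 m{\left(2,0 \right)} \left(-5\right) Y = \left(-43\right) 25 \cdot 3 \cdot 0 \cdot 2 \left(-5\right) 4 = - 1075 \cdot 0 \left(-5\right) 4 = - 1075 \cdot 0 \cdot 4 = \left(-1075\right) 0 = 0$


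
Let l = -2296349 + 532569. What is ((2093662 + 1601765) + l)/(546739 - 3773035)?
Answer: -1931647/3226296 ≈ -0.59872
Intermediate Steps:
l = -1763780
((2093662 + 1601765) + l)/(546739 - 3773035) = ((2093662 + 1601765) - 1763780)/(546739 - 3773035) = (3695427 - 1763780)/(-3226296) = 1931647*(-1/3226296) = -1931647/3226296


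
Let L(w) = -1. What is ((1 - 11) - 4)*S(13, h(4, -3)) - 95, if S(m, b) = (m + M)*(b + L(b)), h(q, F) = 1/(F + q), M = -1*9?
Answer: -95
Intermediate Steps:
M = -9
S(m, b) = (-1 + b)*(-9 + m) (S(m, b) = (m - 9)*(b - 1) = (-9 + m)*(-1 + b) = (-1 + b)*(-9 + m))
((1 - 11) - 4)*S(13, h(4, -3)) - 95 = ((1 - 11) - 4)*(9 - 1*13 - 9/(-3 + 4) + 13/(-3 + 4)) - 95 = (-10 - 4)*(9 - 13 - 9/1 + 13/1) - 95 = -14*(9 - 13 - 9*1 + 1*13) - 95 = -14*(9 - 13 - 9 + 13) - 95 = -14*0 - 95 = 0 - 95 = -95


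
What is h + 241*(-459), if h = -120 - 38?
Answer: -110777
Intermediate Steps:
h = -158
h + 241*(-459) = -158 + 241*(-459) = -158 - 110619 = -110777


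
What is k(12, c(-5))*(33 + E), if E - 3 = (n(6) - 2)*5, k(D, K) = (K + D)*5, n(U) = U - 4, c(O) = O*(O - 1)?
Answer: 7560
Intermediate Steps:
c(O) = O*(-1 + O)
n(U) = -4 + U
k(D, K) = 5*D + 5*K (k(D, K) = (D + K)*5 = 5*D + 5*K)
E = 3 (E = 3 + ((-4 + 6) - 2)*5 = 3 + (2 - 2)*5 = 3 + 0*5 = 3 + 0 = 3)
k(12, c(-5))*(33 + E) = (5*12 + 5*(-5*(-1 - 5)))*(33 + 3) = (60 + 5*(-5*(-6)))*36 = (60 + 5*30)*36 = (60 + 150)*36 = 210*36 = 7560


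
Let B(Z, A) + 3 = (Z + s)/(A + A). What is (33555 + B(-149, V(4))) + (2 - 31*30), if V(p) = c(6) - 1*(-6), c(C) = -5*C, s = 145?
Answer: 391489/12 ≈ 32624.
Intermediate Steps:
V(p) = -24 (V(p) = -5*6 - 1*(-6) = -30 + 6 = -24)
B(Z, A) = -3 + (145 + Z)/(2*A) (B(Z, A) = -3 + (Z + 145)/(A + A) = -3 + (145 + Z)/((2*A)) = -3 + (145 + Z)*(1/(2*A)) = -3 + (145 + Z)/(2*A))
(33555 + B(-149, V(4))) + (2 - 31*30) = (33555 + (½)*(145 - 149 - 6*(-24))/(-24)) + (2 - 31*30) = (33555 + (½)*(-1/24)*(145 - 149 + 144)) + (2 - 930) = (33555 + (½)*(-1/24)*140) - 928 = (33555 - 35/12) - 928 = 402625/12 - 928 = 391489/12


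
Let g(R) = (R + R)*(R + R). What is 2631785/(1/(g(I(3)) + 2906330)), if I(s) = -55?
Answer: 7680680297550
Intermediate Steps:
g(R) = 4*R² (g(R) = (2*R)*(2*R) = 4*R²)
2631785/(1/(g(I(3)) + 2906330)) = 2631785/(1/(4*(-55)² + 2906330)) = 2631785/(1/(4*3025 + 2906330)) = 2631785/(1/(12100 + 2906330)) = 2631785/(1/2918430) = 2631785*2918430 = 7680680297550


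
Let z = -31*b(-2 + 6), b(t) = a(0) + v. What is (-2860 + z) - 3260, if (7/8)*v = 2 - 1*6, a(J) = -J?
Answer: -41848/7 ≈ -5978.3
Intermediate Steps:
v = -32/7 (v = 8*(2 - 1*6)/7 = 8*(2 - 6)/7 = (8/7)*(-4) = -32/7 ≈ -4.5714)
b(t) = -32/7 (b(t) = -1*0 - 32/7 = 0 - 32/7 = -32/7)
z = 992/7 (z = -31*(-32/7) = 992/7 ≈ 141.71)
(-2860 + z) - 3260 = (-2860 + 992/7) - 3260 = -19028/7 - 3260 = -41848/7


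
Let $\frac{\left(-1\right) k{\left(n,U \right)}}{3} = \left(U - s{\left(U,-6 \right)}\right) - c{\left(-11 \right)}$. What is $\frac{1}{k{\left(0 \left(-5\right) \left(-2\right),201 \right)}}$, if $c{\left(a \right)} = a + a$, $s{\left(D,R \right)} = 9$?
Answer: $- \frac{1}{642} \approx -0.0015576$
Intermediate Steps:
$c{\left(a \right)} = 2 a$
$k{\left(n,U \right)} = -39 - 3 U$ ($k{\left(n,U \right)} = - 3 \left(\left(U - 9\right) - 2 \left(-11\right)\right) = - 3 \left(\left(U - 9\right) - -22\right) = - 3 \left(\left(-9 + U\right) + 22\right) = - 3 \left(13 + U\right) = -39 - 3 U$)
$\frac{1}{k{\left(0 \left(-5\right) \left(-2\right),201 \right)}} = \frac{1}{-39 - 603} = \frac{1}{-642} = - \frac{1}{642}$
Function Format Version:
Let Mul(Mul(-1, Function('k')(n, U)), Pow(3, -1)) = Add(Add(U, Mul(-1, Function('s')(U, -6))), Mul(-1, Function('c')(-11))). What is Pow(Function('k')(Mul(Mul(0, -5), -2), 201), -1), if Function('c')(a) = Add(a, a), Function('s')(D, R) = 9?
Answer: Rational(-1, 642) ≈ -0.0015576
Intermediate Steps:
Function('c')(a) = Mul(2, a)
Function('k')(n, U) = Add(-39, Mul(-3, U)) (Function('k')(n, U) = Mul(-3, Add(Add(U, Mul(-1, 9)), Mul(-1, Mul(2, -11)))) = Mul(-3, Add(Add(U, -9), Mul(-1, -22))) = Mul(-3, Add(Add(-9, U), 22)) = Mul(-3, Add(13, U)) = Add(-39, Mul(-3, U)))
Pow(Function('k')(Mul(Mul(0, -5), -2), 201), -1) = Pow(Add(-39, Mul(-3, 201)), -1) = Pow(Add(-39, -603), -1) = Pow(-642, -1) = Rational(-1, 642)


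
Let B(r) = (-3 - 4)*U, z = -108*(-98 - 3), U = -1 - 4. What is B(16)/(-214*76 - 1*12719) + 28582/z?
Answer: 138001721/52691094 ≈ 2.6191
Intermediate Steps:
U = -5
z = 10908 (z = -108*(-101) = 10908)
B(r) = 35 (B(r) = (-3 - 4)*(-5) = -7*(-5) = 35)
B(16)/(-214*76 - 1*12719) + 28582/z = 35/(-214*76 - 1*12719) + 28582/10908 = 35/(-16264 - 12719) + 28582*(1/10908) = 35/(-28983) + 14291/5454 = 35*(-1/28983) + 14291/5454 = -35/28983 + 14291/5454 = 138001721/52691094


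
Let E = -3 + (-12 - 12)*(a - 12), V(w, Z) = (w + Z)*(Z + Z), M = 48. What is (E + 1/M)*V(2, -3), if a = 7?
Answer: 5617/8 ≈ 702.13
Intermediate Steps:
V(w, Z) = 2*Z*(Z + w) (V(w, Z) = (Z + w)*(2*Z) = 2*Z*(Z + w))
E = 117 (E = -3 + (-12 - 12)*(7 - 12) = -3 - 24*(-5) = -3 + 120 = 117)
(E + 1/M)*V(2, -3) = (117 + 1/48)*(2*(-3)*(-3 + 2)) = (117 + 1/48)*(2*(-3)*(-1)) = (5617/48)*6 = 5617/8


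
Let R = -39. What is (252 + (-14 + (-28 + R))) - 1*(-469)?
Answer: 640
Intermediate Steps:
(252 + (-14 + (-28 + R))) - 1*(-469) = (252 + (-14 + (-28 - 39))) - 1*(-469) = (252 + (-14 - 67)) + 469 = (252 - 81) + 469 = 171 + 469 = 640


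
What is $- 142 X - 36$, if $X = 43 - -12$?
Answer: $-7846$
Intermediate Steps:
$X = 55$ ($X = 43 + 12 = 55$)
$- 142 X - 36 = \left(-142\right) 55 - 36 = -7810 - 36 = -7846$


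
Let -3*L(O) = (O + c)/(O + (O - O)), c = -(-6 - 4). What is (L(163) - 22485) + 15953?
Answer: -3194321/489 ≈ -6532.4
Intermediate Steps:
c = 10 (c = -1*(-10) = 10)
L(O) = -(10 + O)/(3*O) (L(O) = -(O + 10)/(3*(O + (O - O))) = -(10 + O)/(3*(O + 0)) = -(10 + O)/(3*O))
(L(163) - 22485) + 15953 = ((1/3)*(-10 - 1*163)/163 - 22485) + 15953 = ((1/3)*(1/163)*(-10 - 163) - 22485) + 15953 = ((1/3)*(1/163)*(-173) - 22485) + 15953 = (-173/489 - 22485) + 15953 = -10995338/489 + 15953 = -3194321/489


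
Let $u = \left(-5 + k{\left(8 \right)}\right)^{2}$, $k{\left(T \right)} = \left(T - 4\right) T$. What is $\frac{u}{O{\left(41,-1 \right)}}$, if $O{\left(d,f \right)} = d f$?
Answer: $- \frac{729}{41} \approx -17.78$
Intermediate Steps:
$k{\left(T \right)} = T \left(-4 + T\right)$ ($k{\left(T \right)} = \left(-4 + T\right) T = T \left(-4 + T\right)$)
$u = 729$ ($u = \left(-5 + 8 \left(-4 + 8\right)\right)^{2} = \left(-5 + 8 \cdot 4\right)^{2} = \left(-5 + 32\right)^{2} = 27^{2} = 729$)
$\frac{u}{O{\left(41,-1 \right)}} = \frac{729}{41 \left(-1\right)} = \frac{729}{-41} = 729 \left(- \frac{1}{41}\right) = - \frac{729}{41}$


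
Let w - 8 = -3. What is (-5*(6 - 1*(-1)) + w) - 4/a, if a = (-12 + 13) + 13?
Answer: -212/7 ≈ -30.286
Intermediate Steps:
w = 5 (w = 8 - 3 = 5)
a = 14 (a = 1 + 13 = 14)
(-5*(6 - 1*(-1)) + w) - 4/a = (-5*(6 - 1*(-1)) + 5) - 4/14 = (-5*(6 + 1) + 5) - 4*1/14 = (-5*7 + 5) - 2/7 = (-35 + 5) - 2/7 = -30 - 2/7 = -212/7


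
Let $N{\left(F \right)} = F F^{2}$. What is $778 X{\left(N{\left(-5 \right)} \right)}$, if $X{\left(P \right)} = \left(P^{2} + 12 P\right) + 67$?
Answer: $11041376$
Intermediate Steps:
$N{\left(F \right)} = F^{3}$
$X{\left(P \right)} = 67 + P^{2} + 12 P$
$778 X{\left(N{\left(-5 \right)} \right)} = 778 \left(67 + \left(\left(-5\right)^{3}\right)^{2} + 12 \left(-5\right)^{3}\right) = 778 \left(67 + \left(-125\right)^{2} + 12 \left(-125\right)\right) = 778 \left(67 + 15625 - 1500\right) = 778 \cdot 14192 = 11041376$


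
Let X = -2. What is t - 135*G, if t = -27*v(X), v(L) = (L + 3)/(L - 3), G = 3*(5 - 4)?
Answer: -1998/5 ≈ -399.60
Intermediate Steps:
G = 3 (G = 3*1 = 3)
v(L) = (3 + L)/(-3 + L)
t = 27/5 (t = -27*(3 - 2)/(-3 - 2) = -27/(-5) = -(-27)/5 = -27*(-1/5) = 27/5 ≈ 5.4000)
t - 135*G = 27/5 - 135*3 = 27/5 - 405 = -1998/5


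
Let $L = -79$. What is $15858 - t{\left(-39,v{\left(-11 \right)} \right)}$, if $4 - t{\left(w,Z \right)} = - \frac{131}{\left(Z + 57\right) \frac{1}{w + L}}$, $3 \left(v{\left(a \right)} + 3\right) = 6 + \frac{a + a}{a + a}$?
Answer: $\frac{2725700}{169} \approx 16128.0$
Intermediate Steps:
$v{\left(a \right)} = - \frac{2}{3}$ ($v{\left(a \right)} = -3 + \frac{6 + \frac{a + a}{a + a}}{3} = -3 + \frac{6 + \frac{2 a}{2 a}}{3} = -3 + \frac{6 + 2 a \frac{1}{2 a}}{3} = -3 + \frac{6 + 1}{3} = -3 + \frac{1}{3} \cdot 7 = -3 + \frac{7}{3} = - \frac{2}{3}$)
$t{\left(w,Z \right)} = 4 + \frac{131 \left(-79 + w\right)}{57 + Z}$ ($t{\left(w,Z \right)} = 4 - - \frac{131}{\left(Z + 57\right) \frac{1}{w - 79}} = 4 - - \frac{131}{\left(57 + Z\right) \frac{1}{-79 + w}} = 4 - - \frac{131}{\frac{1}{-79 + w} \left(57 + Z\right)} = 4 - - 131 \frac{-79 + w}{57 + Z} = 4 - - \frac{131 \left(-79 + w\right)}{57 + Z} = 4 + \frac{131 \left(-79 + w\right)}{57 + Z}$)
$15858 - t{\left(-39,v{\left(-11 \right)} \right)} = 15858 - \frac{-10121 + 4 \left(- \frac{2}{3}\right) + 131 \left(-39\right)}{57 - \frac{2}{3}} = 15858 - \frac{-10121 - \frac{8}{3} - 5109}{\frac{169}{3}} = 15858 - \frac{3}{169} \left(- \frac{45698}{3}\right) = 15858 - - \frac{45698}{169} = 15858 + \frac{45698}{169} = \frac{2725700}{169}$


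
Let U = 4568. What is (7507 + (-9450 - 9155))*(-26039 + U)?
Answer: 238285158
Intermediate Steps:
(7507 + (-9450 - 9155))*(-26039 + U) = (7507 + (-9450 - 9155))*(-26039 + 4568) = (7507 - 18605)*(-21471) = -11098*(-21471) = 238285158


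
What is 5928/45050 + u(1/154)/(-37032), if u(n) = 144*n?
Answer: 352088229/2676217775 ≈ 0.13156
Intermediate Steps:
5928/45050 + u(1/154)/(-37032) = 5928/45050 + (144/154)/(-37032) = 5928*(1/45050) + (144*(1/154))*(-1/37032) = 2964/22525 + (72/77)*(-1/37032) = 2964/22525 - 3/118811 = 352088229/2676217775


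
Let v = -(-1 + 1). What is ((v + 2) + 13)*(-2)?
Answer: -30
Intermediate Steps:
v = 0 (v = -1*0 = 0)
((v + 2) + 13)*(-2) = ((0 + 2) + 13)*(-2) = (2 + 13)*(-2) = 15*(-2) = -30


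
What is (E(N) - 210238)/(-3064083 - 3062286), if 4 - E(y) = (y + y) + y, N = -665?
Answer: 69413/2042123 ≈ 0.033991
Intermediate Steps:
E(y) = 4 - 3*y (E(y) = 4 - ((y + y) + y) = 4 - (2*y + y) = 4 - 3*y)
(E(N) - 210238)/(-3064083 - 3062286) = ((4 - 3*(-665)) - 210238)/(-3064083 - 3062286) = ((4 + 1995) - 210238)/(-6126369) = (1999 - 210238)*(-1/6126369) = -208239*(-1/6126369) = 69413/2042123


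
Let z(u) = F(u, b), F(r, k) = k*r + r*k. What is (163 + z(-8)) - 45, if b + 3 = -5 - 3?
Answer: 294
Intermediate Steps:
b = -11 (b = -3 + (-5 - 3) = -3 - 8 = -11)
F(r, k) = 2*k*r (F(r, k) = k*r + k*r = 2*k*r)
z(u) = -22*u (z(u) = 2*(-11)*u = -22*u)
(163 + z(-8)) - 45 = (163 - 22*(-8)) - 45 = (163 + 176) - 45 = 339 - 45 = 294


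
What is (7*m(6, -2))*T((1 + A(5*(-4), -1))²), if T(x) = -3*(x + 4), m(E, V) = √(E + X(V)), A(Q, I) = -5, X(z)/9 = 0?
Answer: -420*√6 ≈ -1028.8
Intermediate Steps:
X(z) = 0 (X(z) = 9*0 = 0)
m(E, V) = √E (m(E, V) = √(E + 0) = √E)
T(x) = -12 - 3*x (T(x) = -3*(4 + x) = -12 - 3*x)
(7*m(6, -2))*T((1 + A(5*(-4), -1))²) = (7*√6)*(-12 - 3*(1 - 5)²) = (7*√6)*(-12 - 3*(-4)²) = (7*√6)*(-12 - 3*16) = (7*√6)*(-12 - 48) = (7*√6)*(-60) = -420*√6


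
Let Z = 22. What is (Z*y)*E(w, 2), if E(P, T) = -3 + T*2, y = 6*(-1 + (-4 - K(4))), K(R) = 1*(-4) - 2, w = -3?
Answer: 132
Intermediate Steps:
K(R) = -6 (K(R) = -4 - 2 = -6)
y = 6 (y = 6*(-1 + (-4 - 1*(-6))) = 6*(-1 + (-4 + 6)) = 6*(-1 + 2) = 6*1 = 6)
E(P, T) = -3 + 2*T
(Z*y)*E(w, 2) = (22*6)*(-3 + 2*2) = 132*(-3 + 4) = 132*1 = 132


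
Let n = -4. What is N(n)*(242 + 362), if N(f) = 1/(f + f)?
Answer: -151/2 ≈ -75.500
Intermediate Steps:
N(f) = 1/(2*f)
N(n)*(242 + 362) = ((1/2)/(-4))*(242 + 362) = ((1/2)*(-1/4))*604 = -1/8*604 = -151/2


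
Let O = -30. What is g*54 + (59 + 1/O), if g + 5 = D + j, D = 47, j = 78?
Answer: 196169/30 ≈ 6539.0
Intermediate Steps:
g = 120 (g = -5 + (47 + 78) = -5 + 125 = 120)
g*54 + (59 + 1/O) = 120*54 + (59 + 1/(-30)) = 6480 + (59 + 1*(-1/30)) = 6480 + (59 - 1/30) = 6480 + 1769/30 = 196169/30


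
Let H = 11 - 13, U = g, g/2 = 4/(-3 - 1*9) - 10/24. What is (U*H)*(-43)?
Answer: -129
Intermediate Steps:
g = -3/2 (g = 2*(4/(-3 - 1*9) - 10/24) = 2*(4/(-3 - 9) - 10*1/24) = 2*(4/(-12) - 5/12) = 2*(4*(-1/12) - 5/12) = 2*(-⅓ - 5/12) = 2*(-¾) = -3/2 ≈ -1.5000)
U = -3/2 ≈ -1.5000
H = -2
(U*H)*(-43) = -3/2*(-2)*(-43) = 3*(-43) = -129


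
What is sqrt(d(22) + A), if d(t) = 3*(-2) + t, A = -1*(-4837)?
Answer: sqrt(4853) ≈ 69.663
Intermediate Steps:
A = 4837
d(t) = -6 + t
sqrt(d(22) + A) = sqrt((-6 + 22) + 4837) = sqrt(16 + 4837) = sqrt(4853)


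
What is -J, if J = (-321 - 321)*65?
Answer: 41730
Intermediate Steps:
J = -41730 (J = -642*65 = -41730)
-J = -1*(-41730) = 41730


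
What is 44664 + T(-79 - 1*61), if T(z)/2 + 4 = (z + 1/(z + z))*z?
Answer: 83857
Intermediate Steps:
T(z) = -8 + 2*z*(z + 1/(2*z)) (T(z) = -8 + 2*((z + 1/(z + z))*z) = -8 + 2*((z + 1/(2*z))*z) = -8 + 2*(z*(z + 1/(2*z))) = -8 + 2*z*(z + 1/(2*z)))
44664 + T(-79 - 1*61) = 44664 + (-7 + 2*(-79 - 1*61)**2) = 44664 + (-7 + 2*(-79 - 61)**2) = 44664 + (-7 + 2*(-140)**2) = 44664 + (-7 + 2*19600) = 44664 + (-7 + 39200) = 44664 + 39193 = 83857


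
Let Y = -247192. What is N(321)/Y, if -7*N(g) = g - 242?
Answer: 79/1730344 ≈ 4.5656e-5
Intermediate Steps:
N(g) = 242/7 - g/7 (N(g) = -(g - 242)/7 = -(-242 + g)/7 = 242/7 - g/7)
N(321)/Y = (242/7 - ⅐*321)/(-247192) = (242/7 - 321/7)*(-1/247192) = -79/7*(-1/247192) = 79/1730344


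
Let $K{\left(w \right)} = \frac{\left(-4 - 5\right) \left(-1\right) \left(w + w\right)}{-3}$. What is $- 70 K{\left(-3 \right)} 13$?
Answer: $-16380$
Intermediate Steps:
$K{\left(w \right)} = - 6 w$ ($K{\left(w \right)} = \left(-9\right) \left(-1\right) 2 w \left(- \frac{1}{3}\right) = 9 \cdot 2 w \left(- \frac{1}{3}\right) = 18 w \left(- \frac{1}{3}\right) = - 6 w$)
$- 70 K{\left(-3 \right)} 13 = - 70 \left(\left(-6\right) \left(-3\right)\right) 13 = \left(-70\right) 18 \cdot 13 = \left(-1260\right) 13 = -16380$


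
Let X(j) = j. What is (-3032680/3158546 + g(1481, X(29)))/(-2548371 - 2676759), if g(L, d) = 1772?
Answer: -155386412/458439262805 ≈ -0.00033895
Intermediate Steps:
(-3032680/3158546 + g(1481, X(29)))/(-2548371 - 2676759) = (-3032680/3158546 + 1772)/(-2548371 - 2676759) = (-3032680*1/3158546 + 1772)/(-5225130) = (-1516340/1579273 + 1772)*(-1/5225130) = (2796955416/1579273)*(-1/5225130) = -155386412/458439262805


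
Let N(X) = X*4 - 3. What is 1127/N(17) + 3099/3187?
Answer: 3793184/207155 ≈ 18.311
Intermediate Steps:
N(X) = -3 + 4*X (N(X) = 4*X - 3 = -3 + 4*X)
1127/N(17) + 3099/3187 = 1127/(-3 + 4*17) + 3099/3187 = 1127/(-3 + 68) + 3099*(1/3187) = 1127/65 + 3099/3187 = 3793184/207155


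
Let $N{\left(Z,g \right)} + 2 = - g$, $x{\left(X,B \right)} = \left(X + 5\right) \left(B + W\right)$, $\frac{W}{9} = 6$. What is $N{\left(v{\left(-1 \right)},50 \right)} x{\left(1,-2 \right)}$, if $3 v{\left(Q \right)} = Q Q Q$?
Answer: $-16224$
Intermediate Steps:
$W = 54$ ($W = 9 \cdot 6 = 54$)
$v{\left(Q \right)} = \frac{Q^{3}}{3}$ ($v{\left(Q \right)} = \frac{Q Q Q}{3} = \frac{Q^{2} Q}{3} = \frac{Q^{3}}{3}$)
$x{\left(X,B \right)} = \left(5 + X\right) \left(54 + B\right)$ ($x{\left(X,B \right)} = \left(X + 5\right) \left(B + 54\right) = \left(5 + X\right) \left(54 + B\right)$)
$N{\left(Z,g \right)} = -2 - g$
$N{\left(v{\left(-1 \right)},50 \right)} x{\left(1,-2 \right)} = \left(-2 - 50\right) \left(270 + 5 \left(-2\right) + 54 \cdot 1 - 2\right) = \left(-2 - 50\right) \left(270 - 10 + 54 - 2\right) = \left(-52\right) 312 = -16224$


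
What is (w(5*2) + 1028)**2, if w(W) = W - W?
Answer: 1056784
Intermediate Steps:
w(W) = 0
(w(5*2) + 1028)**2 = (0 + 1028)**2 = 1028**2 = 1056784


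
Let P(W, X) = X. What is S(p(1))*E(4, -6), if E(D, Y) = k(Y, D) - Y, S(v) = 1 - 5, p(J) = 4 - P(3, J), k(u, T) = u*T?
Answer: 72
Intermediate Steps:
k(u, T) = T*u
p(J) = 4 - J
S(v) = -4
E(D, Y) = -Y + D*Y (E(D, Y) = D*Y - Y = -Y + D*Y)
S(p(1))*E(4, -6) = -(-24)*(-1 + 4) = -(-24)*3 = -4*(-18) = 72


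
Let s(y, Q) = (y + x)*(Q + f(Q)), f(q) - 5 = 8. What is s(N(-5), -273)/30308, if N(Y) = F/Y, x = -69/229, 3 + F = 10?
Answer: 25324/1735133 ≈ 0.014595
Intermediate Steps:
F = 7 (F = -3 + 10 = 7)
f(q) = 13 (f(q) = 5 + 8 = 13)
x = -69/229 (x = -69*1/229 = -69/229 ≈ -0.30131)
N(Y) = 7/Y
s(y, Q) = (13 + Q)*(-69/229 + y) (s(y, Q) = (y - 69/229)*(Q + 13) = (-69/229 + y)*(13 + Q) = (13 + Q)*(-69/229 + y))
s(N(-5), -273)/30308 = (-897/229 + 13*(7/(-5)) - 69/229*(-273) - 1911/(-5))/30308 = (-897/229 + 13*(7*(-1/5)) + 18837/229 - 1911*(-1)/5)*(1/30308) = (-897/229 + 13*(-7/5) + 18837/229 - 273*(-7/5))*(1/30308) = (-897/229 - 91/5 + 18837/229 + 1911/5)*(1/30308) = (101296/229)*(1/30308) = 25324/1735133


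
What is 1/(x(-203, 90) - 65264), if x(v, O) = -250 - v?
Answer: -1/65311 ≈ -1.5311e-5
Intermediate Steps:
1/(x(-203, 90) - 65264) = 1/((-250 - 1*(-203)) - 65264) = 1/((-250 + 203) - 65264) = 1/(-47 - 65264) = 1/(-65311) = -1/65311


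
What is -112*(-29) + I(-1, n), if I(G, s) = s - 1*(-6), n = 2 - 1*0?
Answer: 3256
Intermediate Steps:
n = 2 (n = 2 + 0 = 2)
I(G, s) = 6 + s (I(G, s) = s + 6 = 6 + s)
-112*(-29) + I(-1, n) = -112*(-29) + (6 + 2) = 3248 + 8 = 3256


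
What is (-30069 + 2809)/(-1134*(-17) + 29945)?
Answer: -27260/49223 ≈ -0.55381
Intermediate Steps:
(-30069 + 2809)/(-1134*(-17) + 29945) = -27260/(19278 + 29945) = -27260/49223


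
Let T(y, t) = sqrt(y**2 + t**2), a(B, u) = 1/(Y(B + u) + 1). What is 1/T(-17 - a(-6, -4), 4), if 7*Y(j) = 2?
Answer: 9/164 ≈ 0.054878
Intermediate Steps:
Y(j) = 2/7 (Y(j) = (1/7)*2 = 2/7)
a(B, u) = 7/9 (a(B, u) = 1/(2/7 + 1) = 1/(9/7) = 7/9)
T(y, t) = sqrt(t**2 + y**2)
1/T(-17 - a(-6, -4), 4) = 1/(sqrt(4**2 + (-17 - 1*7/9)**2)) = 1/(sqrt(16 + (-17 - 7/9)**2)) = 1/(sqrt(16 + (-160/9)**2)) = 1/(sqrt(16 + 25600/81)) = 1/(sqrt(26896/81)) = 1/(164/9) = 9/164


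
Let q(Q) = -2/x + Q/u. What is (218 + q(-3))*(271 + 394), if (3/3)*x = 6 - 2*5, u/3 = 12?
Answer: 1742965/12 ≈ 1.4525e+5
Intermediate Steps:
u = 36 (u = 3*12 = 36)
x = -4 (x = 6 - 2*5 = 6 - 10 = -4)
q(Q) = 1/2 + Q/36 (q(Q) = -2/(-4) + Q/36 = -2*(-1/4) + Q*(1/36) = 1/2 + Q/36)
(218 + q(-3))*(271 + 394) = (218 + (1/2 + (1/36)*(-3)))*(271 + 394) = (218 + (1/2 - 1/12))*665 = (218 + 5/12)*665 = (2621/12)*665 = 1742965/12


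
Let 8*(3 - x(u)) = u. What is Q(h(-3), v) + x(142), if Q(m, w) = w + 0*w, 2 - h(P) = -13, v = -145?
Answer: -639/4 ≈ -159.75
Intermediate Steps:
x(u) = 3 - u/8
h(P) = 15 (h(P) = 2 - 1*(-13) = 2 + 13 = 15)
Q(m, w) = w (Q(m, w) = w + 0 = w)
Q(h(-3), v) + x(142) = -145 + (3 - ⅛*142) = -145 + (3 - 71/4) = -145 - 59/4 = -639/4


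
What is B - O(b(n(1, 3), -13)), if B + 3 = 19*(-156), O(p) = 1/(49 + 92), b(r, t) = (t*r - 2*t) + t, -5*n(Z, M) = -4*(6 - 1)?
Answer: -418348/141 ≈ -2967.0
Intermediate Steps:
n(Z, M) = 4 (n(Z, M) = -(-4)*(6 - 1)/5 = -(-4)*5/5 = -⅕*(-20) = 4)
b(r, t) = -t + r*t (b(r, t) = (r*t - 2*t) + t = (-2*t + r*t) + t = -t + r*t)
O(p) = 1/141
B = -2967 (B = -3 + 19*(-156) = -3 - 2964 = -2967)
B - O(b(n(1, 3), -13)) = -2967 - 1*1/141 = -2967 - 1/141 = -418348/141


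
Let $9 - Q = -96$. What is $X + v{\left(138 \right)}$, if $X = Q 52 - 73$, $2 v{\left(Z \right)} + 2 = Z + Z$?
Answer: $5524$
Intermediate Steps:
$v{\left(Z \right)} = -1 + Z$ ($v{\left(Z \right)} = -1 + \frac{Z + Z}{2} = -1 + \frac{2 Z}{2} = -1 + Z$)
$Q = 105$ ($Q = 9 - -96 = 9 + 96 = 105$)
$X = 5387$ ($X = 105 \cdot 52 - 73 = 5460 - 73 = 5387$)
$X + v{\left(138 \right)} = 5387 + \left(-1 + 138\right) = 5387 + 137 = 5524$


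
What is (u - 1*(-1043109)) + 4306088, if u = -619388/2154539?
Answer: 11525052935795/2154539 ≈ 5.3492e+6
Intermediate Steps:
u = -619388/2154539 (u = -619388*1/2154539 = -619388/2154539 ≈ -0.28748)
(u - 1*(-1043109)) + 4306088 = (-619388/2154539 - 1*(-1043109)) + 4306088 = (-619388/2154539 + 1043109) + 4306088 = 2247418402363/2154539 + 4306088 = 11525052935795/2154539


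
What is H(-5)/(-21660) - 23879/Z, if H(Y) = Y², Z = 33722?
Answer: -51806219/73041852 ≈ -0.70927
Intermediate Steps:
H(-5)/(-21660) - 23879/Z = (-5)²/(-21660) - 23879/33722 = 25*(-1/21660) - 23879*1/33722 = -5/4332 - 23879/33722 = -51806219/73041852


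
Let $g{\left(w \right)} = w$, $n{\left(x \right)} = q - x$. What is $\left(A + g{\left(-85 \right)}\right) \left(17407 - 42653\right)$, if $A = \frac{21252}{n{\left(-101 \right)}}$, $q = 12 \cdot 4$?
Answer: $- \frac{216787402}{149} \approx -1.4549 \cdot 10^{6}$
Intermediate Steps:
$q = 48$
$n{\left(x \right)} = 48 - x$
$A = \frac{21252}{149}$ ($A = \frac{21252}{48 - -101} = \frac{21252}{48 + 101} = \frac{21252}{149} \approx 142.63$)
$\left(A + g{\left(-85 \right)}\right) \left(17407 - 42653\right) = \left(\frac{21252}{149} - 85\right) \left(17407 - 42653\right) = \frac{8587}{149} \left(-25246\right) = - \frac{216787402}{149}$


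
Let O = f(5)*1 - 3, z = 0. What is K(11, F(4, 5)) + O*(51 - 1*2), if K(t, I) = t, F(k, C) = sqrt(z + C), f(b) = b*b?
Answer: 1089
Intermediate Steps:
f(b) = b**2
F(k, C) = sqrt(C) (F(k, C) = sqrt(0 + C) = sqrt(C))
O = 22 (O = 5**2*1 - 3 = 25*1 - 3 = 25 - 3 = 22)
K(11, F(4, 5)) + O*(51 - 1*2) = 11 + 22*(51 - 1*2) = 11 + 22*(51 - 2) = 11 + 22*49 = 11 + 1078 = 1089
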